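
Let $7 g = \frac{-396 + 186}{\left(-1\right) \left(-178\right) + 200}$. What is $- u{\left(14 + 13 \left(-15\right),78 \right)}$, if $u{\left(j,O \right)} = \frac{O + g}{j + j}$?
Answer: $\frac{4909}{22806} \approx 0.21525$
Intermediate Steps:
$g = - \frac{5}{63}$ ($g = \frac{\left(-396 + 186\right) \frac{1}{\left(-1\right) \left(-178\right) + 200}}{7} = \frac{\left(-210\right) \frac{1}{178 + 200}}{7} = \frac{\left(-210\right) \frac{1}{378}}{7} = \frac{1}{7} \left(- \frac{5}{9}\right) = - \frac{5}{63} \approx -0.079365$)
$u{\left(j,O \right)} = \frac{- \frac{5}{63} + O}{2 j}$ ($u{\left(j,O \right)} = \frac{O - \frac{5}{63}}{j + j} = \frac{- \frac{5}{63} + O}{2 j}$)
$- u{\left(14 + 13 \left(-15\right),78 \right)} = - \frac{-5 + 63 \cdot 78}{126 \left(14 + 13 \left(-15\right)\right)} = - \frac{-5 + 4914}{126 \left(14 - 195\right)} = - \frac{4909}{126 \left(-181\right)} = - \frac{\left(-1\right) 4909}{126 \cdot 181} = \left(-1\right) \left(- \frac{4909}{22806}\right) = \frac{4909}{22806}$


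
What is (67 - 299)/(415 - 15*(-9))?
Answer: -116/275 ≈ -0.42182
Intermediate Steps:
(67 - 299)/(415 - 15*(-9)) = -232/(415 + 135) = -232/550 = -232*1/550 = -116/275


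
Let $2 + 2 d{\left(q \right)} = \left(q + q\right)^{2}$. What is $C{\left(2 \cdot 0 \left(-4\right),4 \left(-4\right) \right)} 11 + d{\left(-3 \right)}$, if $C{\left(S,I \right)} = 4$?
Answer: $61$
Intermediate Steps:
$d{\left(q \right)} = -1 + 2 q^{2}$ ($d{\left(q \right)} = -1 + \frac{\left(q + q\right)^{2}}{2} = -1 + \frac{\left(2 q\right)^{2}}{2} = -1 + \frac{4 q^{2}}{2} = -1 + 2 q^{2}$)
$C{\left(2 \cdot 0 \left(-4\right),4 \left(-4\right) \right)} 11 + d{\left(-3 \right)} = 4 \cdot 11 - \left(1 - 2 \left(-3\right)^{2}\right) = 44 + \left(-1 + 2 \cdot 9\right) = 44 + \left(-1 + 18\right) = 44 + 17 = 61$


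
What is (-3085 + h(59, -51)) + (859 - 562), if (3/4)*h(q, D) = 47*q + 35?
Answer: 956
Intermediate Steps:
h(q, D) = 140/3 + 188*q/3 (h(q, D) = 4*(47*q + 35)/3 = 4*(35 + 47*q)/3 = 140/3 + 188*q/3)
(-3085 + h(59, -51)) + (859 - 562) = (-3085 + (140/3 + (188/3)*59)) + (859 - 562) = (-3085 + (140/3 + 11092/3)) + 297 = (-3085 + 3744) + 297 = 659 + 297 = 956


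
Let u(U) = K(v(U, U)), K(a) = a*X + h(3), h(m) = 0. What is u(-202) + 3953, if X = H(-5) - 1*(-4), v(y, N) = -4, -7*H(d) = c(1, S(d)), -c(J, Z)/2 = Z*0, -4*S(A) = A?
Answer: 3937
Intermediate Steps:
S(A) = -A/4
c(J, Z) = 0 (c(J, Z) = -2*Z*0 = -2*0 = 0)
H(d) = 0 (H(d) = -⅐*0 = 0)
X = 4 (X = 0 - 1*(-4) = 0 + 4 = 4)
K(a) = 4*a (K(a) = a*4 + 0 = 4*a + 0 = 4*a)
u(U) = -16 (u(U) = 4*(-4) = -16)
u(-202) + 3953 = -16 + 3953 = 3937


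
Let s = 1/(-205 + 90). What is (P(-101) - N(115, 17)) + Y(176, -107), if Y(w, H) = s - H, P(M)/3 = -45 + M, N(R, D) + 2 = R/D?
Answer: -656437/1955 ≈ -335.77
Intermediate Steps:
N(R, D) = -2 + R/D
s = -1/115 (s = 1/(-115) = -1/115 ≈ -0.0086956)
P(M) = -135 + 3*M (P(M) = 3*(-45 + M) = -135 + 3*M)
Y(w, H) = -1/115 - H
(P(-101) - N(115, 17)) + Y(176, -107) = ((-135 + 3*(-101)) - (-2 + 115/17)) + (-1/115 - 1*(-107)) = ((-135 - 303) - (-2 + 115*(1/17))) + (-1/115 + 107) = (-438 - (-2 + 115/17)) + 12304/115 = (-438 - 1*81/17) + 12304/115 = (-438 - 81/17) + 12304/115 = -7527/17 + 12304/115 = -656437/1955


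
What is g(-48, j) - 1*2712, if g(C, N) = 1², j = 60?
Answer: -2711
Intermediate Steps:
g(C, N) = 1
g(-48, j) - 1*2712 = 1 - 1*2712 = 1 - 2712 = -2711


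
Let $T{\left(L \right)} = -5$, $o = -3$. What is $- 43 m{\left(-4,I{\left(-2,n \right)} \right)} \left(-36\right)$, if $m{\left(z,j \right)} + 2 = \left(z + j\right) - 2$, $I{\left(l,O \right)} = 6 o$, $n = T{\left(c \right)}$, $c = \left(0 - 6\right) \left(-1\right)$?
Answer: $-40248$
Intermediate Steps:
$c = 6$ ($c = \left(0 - 6\right) \left(-1\right) = \left(-6\right) \left(-1\right) = 6$)
$n = -5$
$I{\left(l,O \right)} = -18$ ($I{\left(l,O \right)} = 6 \left(-3\right) = -18$)
$m{\left(z,j \right)} = -4 + j + z$ ($m{\left(z,j \right)} = -2 - \left(2 - j - z\right) = -2 + \left(-2 + j + z\right) = -4 + j + z$)
$- 43 m{\left(-4,I{\left(-2,n \right)} \right)} \left(-36\right) = - 43 \left(-4 - 18 - 4\right) \left(-36\right) = \left(-43\right) \left(-26\right) \left(-36\right) = 1118 \left(-36\right) = -40248$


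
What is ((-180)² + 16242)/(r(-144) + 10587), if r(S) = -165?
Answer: 8107/1737 ≈ 4.6672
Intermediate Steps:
((-180)² + 16242)/(r(-144) + 10587) = ((-180)² + 16242)/(-165 + 10587) = (32400 + 16242)/10422 = 48642*(1/10422) = 8107/1737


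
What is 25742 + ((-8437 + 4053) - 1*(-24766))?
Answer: 46124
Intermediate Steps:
25742 + ((-8437 + 4053) - 1*(-24766)) = 25742 + (-4384 + 24766) = 25742 + 20382 = 46124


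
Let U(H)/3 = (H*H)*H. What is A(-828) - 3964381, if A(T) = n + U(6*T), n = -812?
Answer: -367849946889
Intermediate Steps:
U(H) = 3*H³ (U(H) = 3*((H*H)*H) = 3*(H²*H) = 3*H³)
A(T) = -812 + 648*T³ (A(T) = -812 + 3*(6*T)³ = -812 + 3*(216*T³) = -812 + 648*T³)
A(-828) - 3964381 = (-812 + 648*(-828)³) - 3964381 = (-812 + 648*(-567663552)) - 3964381 = (-812 - 367845981696) - 3964381 = -367845982508 - 3964381 = -367849946889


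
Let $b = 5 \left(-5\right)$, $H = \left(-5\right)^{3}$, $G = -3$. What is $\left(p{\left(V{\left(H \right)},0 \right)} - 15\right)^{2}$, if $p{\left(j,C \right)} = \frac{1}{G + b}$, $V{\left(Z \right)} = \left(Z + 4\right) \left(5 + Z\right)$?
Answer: $\frac{177241}{784} \approx 226.07$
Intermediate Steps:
$H = -125$
$b = -25$
$V{\left(Z \right)} = \left(4 + Z\right) \left(5 + Z\right)$
$p{\left(j,C \right)} = - \frac{1}{28}$ ($p{\left(j,C \right)} = \frac{1}{-3 - 25} = \frac{1}{-28} = - \frac{1}{28}$)
$\left(p{\left(V{\left(H \right)},0 \right)} - 15\right)^{2} = \left(- \frac{1}{28} - 15\right)^{2} = \left(- \frac{421}{28}\right)^{2} = \frac{177241}{784}$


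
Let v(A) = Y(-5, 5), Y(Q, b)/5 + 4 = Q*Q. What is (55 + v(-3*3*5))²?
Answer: 25600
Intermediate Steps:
Y(Q, b) = -20 + 5*Q² (Y(Q, b) = -20 + 5*(Q*Q) = -20 + 5*Q²)
v(A) = 105 (v(A) = -20 + 5*(-5)² = -20 + 5*25 = -20 + 125 = 105)
(55 + v(-3*3*5))² = (55 + 105)² = 160² = 25600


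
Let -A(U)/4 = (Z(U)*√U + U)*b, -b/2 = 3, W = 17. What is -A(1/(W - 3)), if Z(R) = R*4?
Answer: -12/7 - 24*√14/49 ≈ -3.5469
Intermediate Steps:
Z(R) = 4*R
b = -6 (b = -2*3 = -6)
A(U) = 24*U + 96*U^(3/2) (A(U) = -4*((4*U)*√U + U)*(-6) = -4*(4*U^(3/2) + U)*(-6) = -4*(U + 4*U^(3/2))*(-6) = -4*(-24*U^(3/2) - 6*U) = 24*U + 96*U^(3/2))
-A(1/(W - 3)) = -(24/(17 - 3) + 96*(1/(17 - 3))^(3/2)) = -(24/14 + 96*(1/14)^(3/2)) = -(24*(1/14) + 96*(1/14)^(3/2)) = -(12/7 + 96*(√14/196)) = -(12/7 + 24*√14/49) = -12/7 - 24*√14/49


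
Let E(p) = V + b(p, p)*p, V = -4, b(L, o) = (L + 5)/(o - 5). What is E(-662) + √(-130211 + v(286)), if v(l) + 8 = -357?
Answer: -437602/667 + 4*I*√8161 ≈ -656.08 + 361.35*I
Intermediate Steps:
b(L, o) = (5 + L)/(-5 + o)
v(l) = -365 (v(l) = -8 - 357 = -365)
E(p) = -4 + p*(5 + p)/(-5 + p) (E(p) = -4 + ((5 + p)/(-5 + p))*p = -4 + p*(5 + p)/(-5 + p))
E(-662) + √(-130211 + v(286)) = (20 - 662 + (-662)²)/(-5 - 662) + √(-130211 - 365) = (20 - 662 + 438244)/(-667) + √(-130576) = -1/667*437602 + 4*I*√8161 = -437602/667 + 4*I*√8161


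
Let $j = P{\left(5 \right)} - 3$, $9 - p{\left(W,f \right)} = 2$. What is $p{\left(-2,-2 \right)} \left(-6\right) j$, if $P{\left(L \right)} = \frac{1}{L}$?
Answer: $\frac{588}{5} \approx 117.6$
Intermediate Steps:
$p{\left(W,f \right)} = 7$ ($p{\left(W,f \right)} = 9 - 2 = 7$)
$j = - \frac{14}{5}$ ($j = \frac{1}{5} - 3 = - \frac{14}{5} \approx -2.8$)
$p{\left(-2,-2 \right)} \left(-6\right) j = 7 \left(-6\right) \left(- \frac{14}{5}\right) = \left(-42\right) \left(- \frac{14}{5}\right) = \frac{588}{5}$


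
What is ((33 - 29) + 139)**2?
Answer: 20449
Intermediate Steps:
((33 - 29) + 139)**2 = (4 + 139)**2 = 143**2 = 20449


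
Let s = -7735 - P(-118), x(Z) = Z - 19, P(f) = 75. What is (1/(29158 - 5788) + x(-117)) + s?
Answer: -185698019/23370 ≈ -7946.0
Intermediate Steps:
x(Z) = -19 + Z
s = -7810 (s = -7735 - 1*75 = -7735 - 75 = -7810)
(1/(29158 - 5788) + x(-117)) + s = (1/(29158 - 5788) + (-19 - 117)) - 7810 = (1/23370 - 136) - 7810 = -3178319/23370 - 7810 = -185698019/23370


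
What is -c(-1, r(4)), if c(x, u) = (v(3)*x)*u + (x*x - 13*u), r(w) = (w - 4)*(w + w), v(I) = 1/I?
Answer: -1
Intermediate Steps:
r(w) = 2*w*(-4 + w) (r(w) = (-4 + w)*(2*w) = 2*w*(-4 + w))
c(x, u) = x² - 13*u + u*x/3 (c(x, u) = (x/3)*u + (x*x - 13*u) = (x/3)*u + (x² - 13*u) = u*x/3 + (x² - 13*u) = x² - 13*u + u*x/3)
-c(-1, r(4)) = -((-1)² - 26*4*(-4 + 4) + (⅓)*(2*4*(-4 + 4))*(-1)) = -(1 - 26*4*0 + (⅓)*(2*4*0)*(-1)) = -(1 - 13*0 + (⅓)*0*(-1)) = -(1 + 0 + 0) = -1*1 = -1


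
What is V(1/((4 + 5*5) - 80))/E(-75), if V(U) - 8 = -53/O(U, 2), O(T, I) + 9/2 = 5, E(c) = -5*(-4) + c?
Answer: 98/55 ≈ 1.7818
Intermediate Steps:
E(c) = 20 + c
O(T, I) = 1/2 (O(T, I) = -9/2 + 5 = 1/2)
V(U) = -98 (V(U) = 8 - 53/1/2 = 8 - 53*2 = 8 - 106 = -98)
V(1/((4 + 5*5) - 80))/E(-75) = -98/(20 - 75) = -98/(-55) = -98*(-1/55) = 98/55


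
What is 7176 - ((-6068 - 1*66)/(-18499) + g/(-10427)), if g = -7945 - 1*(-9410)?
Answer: 1384135129665/192889073 ≈ 7175.8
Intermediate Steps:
g = 1465 (g = -7945 + 9410 = 1465)
7176 - ((-6068 - 1*66)/(-18499) + g/(-10427)) = 7176 - ((-6068 - 1*66)/(-18499) + 1465/(-10427)) = 7176 - ((-6068 - 66)*(-1/18499) + 1465*(-1/10427)) = 7176 - (-6134*(-1/18499) - 1465/10427) = 7176 - (6134/18499 - 1465/10427) = 7176 - 1*36858183/192889073 = 7176 - 36858183/192889073 = 1384135129665/192889073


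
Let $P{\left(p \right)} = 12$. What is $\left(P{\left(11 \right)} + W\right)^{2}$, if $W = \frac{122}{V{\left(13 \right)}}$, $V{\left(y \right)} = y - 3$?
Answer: $\frac{14641}{25} \approx 585.64$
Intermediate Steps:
$V{\left(y \right)} = -3 + y$ ($V{\left(y \right)} = y - 3 = -3 + y$)
$W = \frac{61}{5}$ ($W = \frac{122}{-3 + 13} = \frac{122}{10} = 122 \cdot \frac{1}{10} = \frac{61}{5} \approx 12.2$)
$\left(P{\left(11 \right)} + W\right)^{2} = \left(12 + \frac{61}{5}\right)^{2} = \left(\frac{121}{5}\right)^{2} = \frac{14641}{25}$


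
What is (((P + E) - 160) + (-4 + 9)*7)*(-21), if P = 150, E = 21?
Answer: -966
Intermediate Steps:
(((P + E) - 160) + (-4 + 9)*7)*(-21) = (((150 + 21) - 160) + (-4 + 9)*7)*(-21) = ((171 - 160) + 5*7)*(-21) = (11 + 35)*(-21) = 46*(-21) = -966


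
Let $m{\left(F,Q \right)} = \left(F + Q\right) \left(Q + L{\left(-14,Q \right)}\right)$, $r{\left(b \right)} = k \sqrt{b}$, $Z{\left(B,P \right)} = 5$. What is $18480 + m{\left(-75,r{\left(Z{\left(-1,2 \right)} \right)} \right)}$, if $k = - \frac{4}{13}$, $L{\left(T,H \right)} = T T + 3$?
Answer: $\frac{600875}{169} - \frac{496 \sqrt{5}}{13} \approx 3470.2$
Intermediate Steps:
$L{\left(T,H \right)} = 3 + T^{2}$ ($L{\left(T,H \right)} = T^{2} + 3 = 3 + T^{2}$)
$k = - \frac{4}{13}$ ($k = \left(-4\right) \frac{1}{13} = - \frac{4}{13} \approx -0.30769$)
$r{\left(b \right)} = - \frac{4 \sqrt{b}}{13}$
$m{\left(F,Q \right)} = \left(199 + Q\right) \left(F + Q\right)$ ($m{\left(F,Q \right)} = \left(F + Q\right) \left(Q + \left(3 + \left(-14\right)^{2}\right)\right) = \left(F + Q\right) \left(Q + \left(3 + 196\right)\right) = \left(F + Q\right) \left(Q + 199\right) = \left(F + Q\right) \left(199 + Q\right) = \left(199 + Q\right) \left(F + Q\right)$)
$18480 + m{\left(-75,r{\left(Z{\left(-1,2 \right)} \right)} \right)} = 18480 + \left(\left(- \frac{4 \sqrt{5}}{13}\right)^{2} + 199 \left(-75\right) + 199 \left(- \frac{4 \sqrt{5}}{13}\right) - 75 \left(- \frac{4 \sqrt{5}}{13}\right)\right) = 18480 + \left(\frac{80}{169} - 14925 - \frac{796 \sqrt{5}}{13} + \frac{300 \sqrt{5}}{13}\right) = 18480 - \left(\frac{2522245}{169} + \frac{496 \sqrt{5}}{13}\right) = \frac{600875}{169} - \frac{496 \sqrt{5}}{13}$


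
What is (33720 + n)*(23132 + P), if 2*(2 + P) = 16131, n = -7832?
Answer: 807589104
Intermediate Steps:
P = 16127/2 (P = -2 + (1/2)*16131 = -2 + 16131/2 = 16127/2 ≈ 8063.5)
(33720 + n)*(23132 + P) = (33720 - 7832)*(23132 + 16127/2) = 25888*(62391/2) = 807589104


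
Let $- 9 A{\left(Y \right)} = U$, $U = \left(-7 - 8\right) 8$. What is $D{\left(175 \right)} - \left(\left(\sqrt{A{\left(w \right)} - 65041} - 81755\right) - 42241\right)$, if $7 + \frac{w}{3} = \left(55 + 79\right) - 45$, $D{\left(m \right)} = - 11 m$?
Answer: $122071 - \frac{31 i \sqrt{609}}{3} \approx 1.2207 \cdot 10^{5} - 255.01 i$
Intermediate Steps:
$w = 246$ ($w = -21 + 3 \left(\left(55 + 79\right) - 45\right) = -21 + 3 \left(134 - 45\right) = -21 + 3 \cdot 89 = -21 + 267 = 246$)
$U = -120$ ($U = \left(-15\right) 8 = -120$)
$A{\left(Y \right)} = \frac{40}{3}$ ($A{\left(Y \right)} = \left(- \frac{1}{9}\right) \left(-120\right) = \frac{40}{3}$)
$D{\left(175 \right)} - \left(\left(\sqrt{A{\left(w \right)} - 65041} - 81755\right) - 42241\right) = \left(-11\right) 175 - \left(\left(\sqrt{\frac{40}{3} - 65041} - 81755\right) - 42241\right) = -1925 - \left(\left(\sqrt{- \frac{195083}{3}} - 81755\right) - 42241\right) = -1925 - \left(\left(\frac{31 i \sqrt{609}}{3} - 81755\right) - 42241\right) = -1925 - \left(\left(-81755 + \frac{31 i \sqrt{609}}{3}\right) - 42241\right) = -1925 - \left(-123996 + \frac{31 i \sqrt{609}}{3}\right) = -1925 + \left(123996 - \frac{31 i \sqrt{609}}{3}\right) = 122071 - \frac{31 i \sqrt{609}}{3}$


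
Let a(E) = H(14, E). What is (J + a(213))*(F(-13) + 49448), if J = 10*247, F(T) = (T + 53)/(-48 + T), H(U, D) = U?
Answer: 7492459392/61 ≈ 1.2283e+8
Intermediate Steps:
F(T) = (53 + T)/(-48 + T)
J = 2470
a(E) = 14
(J + a(213))*(F(-13) + 49448) = (2470 + 14)*((53 - 13)/(-48 - 13) + 49448) = 2484*(40/(-61) + 49448) = 2484*(-1/61*40 + 49448) = 2484*(-40/61 + 49448) = 2484*(3016288/61) = 7492459392/61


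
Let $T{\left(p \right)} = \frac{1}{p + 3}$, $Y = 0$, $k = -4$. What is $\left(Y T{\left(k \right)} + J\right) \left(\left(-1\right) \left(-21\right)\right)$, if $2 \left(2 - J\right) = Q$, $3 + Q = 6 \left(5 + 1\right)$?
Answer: $- \frac{609}{2} \approx -304.5$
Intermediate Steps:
$T{\left(p \right)} = \frac{1}{3 + p}$
$Q = 33$ ($Q = -3 + 6 \left(5 + 1\right) = -3 + 6 \cdot 6 = -3 + 36 = 33$)
$J = - \frac{29}{2}$ ($J = 2 - \frac{33}{2} = - \frac{29}{2} \approx -14.5$)
$\left(Y T{\left(k \right)} + J\right) \left(\left(-1\right) \left(-21\right)\right) = \left(\frac{0}{3 - 4} - \frac{29}{2}\right) \left(\left(-1\right) \left(-21\right)\right) = \left(\frac{0}{-1} - \frac{29}{2}\right) 21 = \left(0 \left(-1\right) - \frac{29}{2}\right) 21 = \left(0 - \frac{29}{2}\right) 21 = \left(- \frac{29}{2}\right) 21 = - \frac{609}{2}$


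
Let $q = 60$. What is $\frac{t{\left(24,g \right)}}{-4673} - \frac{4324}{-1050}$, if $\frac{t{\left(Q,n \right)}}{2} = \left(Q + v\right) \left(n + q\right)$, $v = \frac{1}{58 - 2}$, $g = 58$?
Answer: $\frac{14254427}{4906650} \approx 2.9051$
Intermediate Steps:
$v = \frac{1}{56} \approx 0.017857$
$t{\left(Q,n \right)} = 2 \left(60 + n\right) \left(\frac{1}{56} + Q\right)$ ($t{\left(Q,n \right)} = 2 \left(Q + \frac{1}{56}\right) \left(n + 60\right) = 2 \left(\frac{1}{56} + Q\right) \left(60 + n\right) = 2 \left(60 + n\right) \left(\frac{1}{56} + Q\right)$)
$\frac{t{\left(24,g \right)}}{-4673} - \frac{4324}{-1050} = \frac{\frac{15}{7} + 120 \cdot 24 + \frac{1}{28} \cdot 58 + 2 \cdot 24 \cdot 58}{-4673} - \frac{4324}{-1050} = \left(\frac{15}{7} + 2880 + \frac{29}{14} + 2784\right) \left(- \frac{1}{4673}\right) - - \frac{2162}{525} = \frac{79355}{14} \left(- \frac{1}{4673}\right) + \frac{2162}{525} = - \frac{79355}{65422} + \frac{2162}{525} = \frac{14254427}{4906650}$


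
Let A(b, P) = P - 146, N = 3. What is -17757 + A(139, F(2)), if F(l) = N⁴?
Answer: -17822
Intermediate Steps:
F(l) = 81 (F(l) = 3⁴ = 81)
A(b, P) = -146 + P
-17757 + A(139, F(2)) = -17757 + (-146 + 81) = -17757 - 65 = -17822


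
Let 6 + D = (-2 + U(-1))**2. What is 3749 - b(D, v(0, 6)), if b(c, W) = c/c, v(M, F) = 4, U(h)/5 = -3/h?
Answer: 3748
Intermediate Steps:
U(h) = -15/h (U(h) = 5*(-3/h) = -15/h)
D = 163 (D = -6 + (-2 - 15/(-1))**2 = -6 + (-2 - 15*(-1))**2 = -6 + (-2 + 15)**2 = -6 + 13**2 = -6 + 169 = 163)
b(c, W) = 1
3749 - b(D, v(0, 6)) = 3749 - 1*1 = 3749 - 1 = 3748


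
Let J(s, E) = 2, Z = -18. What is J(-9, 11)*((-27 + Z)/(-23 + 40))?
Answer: -90/17 ≈ -5.2941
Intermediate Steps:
J(-9, 11)*((-27 + Z)/(-23 + 40)) = 2*((-27 - 18)/(-23 + 40)) = 2*(-45/17) = -90/17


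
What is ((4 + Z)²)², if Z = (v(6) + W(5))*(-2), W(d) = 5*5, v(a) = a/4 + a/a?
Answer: 6765201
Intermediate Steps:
v(a) = 1 + a/4 (v(a) = a*(¼) + 1 = a/4 + 1 = 1 + a/4)
W(d) = 25
Z = -55 (Z = ((1 + (¼)*6) + 25)*(-2) = ((1 + 3/2) + 25)*(-2) = (5/2 + 25)*(-2) = (55/2)*(-2) = -55)
((4 + Z)²)² = ((4 - 55)²)² = ((-51)²)² = 2601² = 6765201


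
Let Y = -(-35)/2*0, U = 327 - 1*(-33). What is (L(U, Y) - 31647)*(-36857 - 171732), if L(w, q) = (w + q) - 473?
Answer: 6624786640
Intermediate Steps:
U = 360 (U = 327 + 33 = 360)
Y = 0 (Y = -(-35)/2*0 = -5*(-7/2)*0 = (35/2)*0 = 0)
L(w, q) = -473 + q + w (L(w, q) = (q + w) - 473 = -473 + q + w)
(L(U, Y) - 31647)*(-36857 - 171732) = ((-473 + 0 + 360) - 31647)*(-36857 - 171732) = (-113 - 31647)*(-208589) = -31760*(-208589) = 6624786640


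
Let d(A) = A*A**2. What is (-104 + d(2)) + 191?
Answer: 95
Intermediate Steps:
d(A) = A**3
(-104 + d(2)) + 191 = (-104 + 2**3) + 191 = (-104 + 8) + 191 = -96 + 191 = 95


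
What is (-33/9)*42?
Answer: -154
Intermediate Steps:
(-33/9)*42 = ((⅑)*(-33))*42 = -11/3*42 = -154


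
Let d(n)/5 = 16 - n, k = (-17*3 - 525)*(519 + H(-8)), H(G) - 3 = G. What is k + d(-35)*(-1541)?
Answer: -689019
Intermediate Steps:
H(G) = 3 + G
k = -296064 (k = (-17*3 - 525)*(519 + (3 - 8)) = (-51 - 525)*(519 - 5) = -576*514 = -296064)
d(n) = 80 - 5*n (d(n) = 5*(16 - n) = 80 - 5*n)
k + d(-35)*(-1541) = -296064 + (80 - 5*(-35))*(-1541) = -296064 + (80 + 175)*(-1541) = -296064 + 255*(-1541) = -296064 - 392955 = -689019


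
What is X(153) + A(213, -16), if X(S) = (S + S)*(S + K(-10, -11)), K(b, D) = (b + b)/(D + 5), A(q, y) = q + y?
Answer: 48035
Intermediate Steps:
K(b, D) = 2*b/(5 + D) (K(b, D) = (2*b)/(5 + D) = 2*b/(5 + D))
X(S) = 2*S*(10/3 + S) (X(S) = (S + S)*(S + 2*(-10)/(5 - 11)) = (2*S)*(S + 2*(-10)/(-6)) = (2*S)*(S + 2*(-10)*(-1/6)) = (2*S)*(S + 10/3) = (2*S)*(10/3 + S) = 2*S*(10/3 + S))
X(153) + A(213, -16) = (2/3)*153*(10 + 3*153) + (213 - 16) = (2/3)*153*(10 + 459) + 197 = (2/3)*153*469 + 197 = 47838 + 197 = 48035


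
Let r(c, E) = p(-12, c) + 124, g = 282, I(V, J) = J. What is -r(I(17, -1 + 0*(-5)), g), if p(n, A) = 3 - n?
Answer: -139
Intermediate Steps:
r(c, E) = 139 (r(c, E) = (3 - 1*(-12)) + 124 = (3 + 12) + 124 = 15 + 124 = 139)
-r(I(17, -1 + 0*(-5)), g) = -1*139 = -139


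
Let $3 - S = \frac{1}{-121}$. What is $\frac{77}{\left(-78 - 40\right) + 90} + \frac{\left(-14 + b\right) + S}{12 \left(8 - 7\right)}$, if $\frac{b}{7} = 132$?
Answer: $\frac{106481}{1452} \approx 73.334$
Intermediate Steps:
$b = 924$ ($b = 7 \cdot 132 = 924$)
$S = \frac{364}{121}$ ($S = 3 - \frac{1}{-121} = 3 - - \frac{1}{121} = 3 + \frac{1}{121} = \frac{364}{121} \approx 3.0083$)
$\frac{77}{\left(-78 - 40\right) + 90} + \frac{\left(-14 + b\right) + S}{12 \left(8 - 7\right)} = \frac{77}{\left(-78 - 40\right) + 90} + \frac{\left(-14 + 924\right) + \frac{364}{121}}{12 \left(8 - 7\right)} = \frac{77}{-118 + 90} + \frac{910 + \frac{364}{121}}{12 \cdot 1} = \frac{77}{-28} + \frac{110474}{121 \cdot 12} = 77 \left(- \frac{1}{28}\right) + \frac{110474}{121} \cdot \frac{1}{12} = - \frac{11}{4} + \frac{55237}{726} = \frac{106481}{1452}$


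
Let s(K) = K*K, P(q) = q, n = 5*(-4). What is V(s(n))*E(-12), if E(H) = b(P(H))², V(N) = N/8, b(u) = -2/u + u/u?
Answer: 1225/18 ≈ 68.056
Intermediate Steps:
n = -20
s(K) = K²
b(u) = 1 - 2/u (b(u) = -2/u + 1 = 1 - 2/u)
V(N) = N/8 (V(N) = N*(⅛) = N/8)
E(H) = (-2 + H)²/H² (E(H) = ((-2 + H)/H)² = (-2 + H)²/H²)
V(s(n))*E(-12) = ((⅛)*(-20)²)*((-2 - 12)²/(-12)²) = ((⅛)*400)*((1/144)*(-14)²) = 50*((1/144)*196) = 50*(49/36) = 1225/18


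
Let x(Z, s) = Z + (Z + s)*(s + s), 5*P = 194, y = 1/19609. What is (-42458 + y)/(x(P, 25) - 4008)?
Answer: 4162794605/76396664 ≈ 54.489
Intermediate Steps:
y = 1/19609 ≈ 5.0997e-5
P = 194/5 (P = (⅕)*194 = 194/5 ≈ 38.800)
x(Z, s) = Z + 2*s*(Z + s) (x(Z, s) = Z + (Z + s)*(2*s) = Z + 2*s*(Z + s))
(-42458 + y)/(x(P, 25) - 4008) = (-42458 + 1/19609)/((194/5 + 2*25² + 2*(194/5)*25) - 4008) = -832558921/(19609*((194/5 + 2*625 + 1940) - 4008)) = -832558921/(19609*((194/5 + 1250 + 1940) - 4008)) = -832558921/(19609*(16144/5 - 4008)) = -832558921/(19609*(-3896/5)) = -832558921/19609*(-5/3896) = 4162794605/76396664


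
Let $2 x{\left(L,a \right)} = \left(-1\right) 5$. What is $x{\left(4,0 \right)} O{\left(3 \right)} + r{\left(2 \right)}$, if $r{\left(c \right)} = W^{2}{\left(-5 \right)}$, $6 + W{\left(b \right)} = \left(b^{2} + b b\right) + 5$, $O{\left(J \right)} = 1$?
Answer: $\frac{4797}{2} \approx 2398.5$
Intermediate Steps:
$x{\left(L,a \right)} = - \frac{5}{2}$ ($x{\left(L,a \right)} = \frac{\left(-1\right) 5}{2} = \frac{1}{2} \left(-5\right) = - \frac{5}{2}$)
$W{\left(b \right)} = -1 + 2 b^{2}$ ($W{\left(b \right)} = -6 + \left(\left(b^{2} + b b\right) + 5\right) = -6 + \left(\left(b^{2} + b^{2}\right) + 5\right) = -6 + \left(2 b^{2} + 5\right) = -6 + \left(5 + 2 b^{2}\right) = -1 + 2 b^{2}$)
$r{\left(c \right)} = 2401$ ($r{\left(c \right)} = \left(-1 + 2 \left(-5\right)^{2}\right)^{2} = \left(-1 + 2 \cdot 25\right)^{2} = \left(-1 + 50\right)^{2} = 49^{2} = 2401$)
$x{\left(4,0 \right)} O{\left(3 \right)} + r{\left(2 \right)} = \left(- \frac{5}{2}\right) 1 + 2401 = - \frac{5}{2} + 2401 = \frac{4797}{2}$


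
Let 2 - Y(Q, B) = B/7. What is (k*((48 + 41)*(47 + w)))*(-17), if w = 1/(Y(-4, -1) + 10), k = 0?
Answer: 0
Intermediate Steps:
Y(Q, B) = 2 - B/7
w = 7/85 (w = 1/((2 - ⅐*(-1)) + 10) = 1/((2 + ⅐) + 10) = 1/(15/7 + 10) = 1/(85/7) = 7/85 ≈ 0.082353)
(k*((48 + 41)*(47 + w)))*(-17) = (0*((48 + 41)*(47 + 7/85)))*(-17) = (0*(89*(4002/85)))*(-17) = (0*(356178/85))*(-17) = 0*(-17) = 0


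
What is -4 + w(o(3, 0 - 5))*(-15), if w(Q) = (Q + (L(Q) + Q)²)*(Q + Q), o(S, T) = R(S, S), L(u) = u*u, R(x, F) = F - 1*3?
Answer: -4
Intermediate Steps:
R(x, F) = -3 + F (R(x, F) = F - 3 = -3 + F)
L(u) = u²
o(S, T) = -3 + S
w(Q) = 2*Q*(Q + (Q + Q²)²) (w(Q) = (Q + (Q² + Q)²)*(Q + Q) = (Q + (Q + Q²)²)*(2*Q) = 2*Q*(Q + (Q + Q²)²))
-4 + w(o(3, 0 - 5))*(-15) = -4 + (2*(-3 + 3)²*(1 + (-3 + 3)*(1 + (-3 + 3))²))*(-15) = -4 + (2*0²*(1 + 0*(1 + 0)²))*(-15) = -4 + (2*0*(1 + 0*1²))*(-15) = -4 + (2*0*(1 + 0*1))*(-15) = -4 + (2*0*(1 + 0))*(-15) = -4 + (2*0*1)*(-15) = -4 + 0*(-15) = -4 + 0 = -4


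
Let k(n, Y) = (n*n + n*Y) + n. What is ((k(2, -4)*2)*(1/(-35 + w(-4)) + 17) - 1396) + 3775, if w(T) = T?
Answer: 90133/39 ≈ 2311.1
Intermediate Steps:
k(n, Y) = n + n² + Y*n (k(n, Y) = (n² + Y*n) + n = n + n² + Y*n)
((k(2, -4)*2)*(1/(-35 + w(-4)) + 17) - 1396) + 3775 = (((2*(1 - 4 + 2))*2)*(1/(-35 - 4) + 17) - 1396) + 3775 = (((2*(-1))*2)*(1/(-39) + 17) - 1396) + 3775 = ((-2*2)*(-1/39 + 17) - 1396) + 3775 = (-4*662/39 - 1396) + 3775 = (-2648/39 - 1396) + 3775 = -57092/39 + 3775 = 90133/39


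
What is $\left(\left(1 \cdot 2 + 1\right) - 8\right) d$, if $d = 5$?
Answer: $-25$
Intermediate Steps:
$\left(\left(1 \cdot 2 + 1\right) - 8\right) d = \left(\left(1 \cdot 2 + 1\right) - 8\right) 5 = \left(\left(2 + 1\right) - 8\right) 5 = \left(3 - 8\right) 5 = \left(-5\right) 5 = -25$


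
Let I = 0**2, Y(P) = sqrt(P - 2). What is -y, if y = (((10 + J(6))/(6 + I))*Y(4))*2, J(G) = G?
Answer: -16*sqrt(2)/3 ≈ -7.5425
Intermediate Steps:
Y(P) = sqrt(-2 + P)
I = 0
y = 16*sqrt(2)/3 (y = (((10 + 6)/(6 + 0))*sqrt(-2 + 4))*2 = ((16/6)*sqrt(2))*2 = ((16*(1/6))*sqrt(2))*2 = (8*sqrt(2)/3)*2 = 16*sqrt(2)/3 ≈ 7.5425)
-y = -16*sqrt(2)/3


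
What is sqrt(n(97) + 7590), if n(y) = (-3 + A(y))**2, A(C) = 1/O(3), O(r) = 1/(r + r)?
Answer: sqrt(7599) ≈ 87.172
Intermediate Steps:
O(r) = 1/(2*r)
A(C) = 6 (A(C) = 1/((1/2)/3) = 1/((1/2)*(1/3)) = 1/(1/6) = 6)
n(y) = 9 (n(y) = (-3 + 6)**2 = 3**2 = 9)
sqrt(n(97) + 7590) = sqrt(9 + 7590) = sqrt(7599)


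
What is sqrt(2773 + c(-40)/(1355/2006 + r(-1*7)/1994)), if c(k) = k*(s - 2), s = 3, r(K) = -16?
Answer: sqrt(4834483319697077)/1334887 ≈ 52.087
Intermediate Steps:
c(k) = k (c(k) = k*(3 - 2) = k*1 = k)
sqrt(2773 + c(-40)/(1355/2006 + r(-1*7)/1994)) = sqrt(2773 - 40/(1355/2006 - 16/1994)) = sqrt(2773 - 40/(1355*(1/2006) - 16*1/1994)) = sqrt(2773 - 40/(1355/2006 - 8/997)) = sqrt(2773 - 40/1334887/1999982) = sqrt(2773 - 40*1999982/1334887) = sqrt(2773 - 79999280/1334887) = sqrt(3621642371/1334887) = sqrt(4834483319697077)/1334887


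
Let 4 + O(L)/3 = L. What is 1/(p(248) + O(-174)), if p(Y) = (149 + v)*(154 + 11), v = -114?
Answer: 1/5241 ≈ 0.00019080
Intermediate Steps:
p(Y) = 5775 (p(Y) = (149 - 114)*(154 + 11) = 35*165 = 5775)
O(L) = -12 + 3*L
1/(p(248) + O(-174)) = 1/(5775 + (-12 + 3*(-174))) = 1/(5775 + (-12 - 522)) = 1/(5775 - 534) = 1/5241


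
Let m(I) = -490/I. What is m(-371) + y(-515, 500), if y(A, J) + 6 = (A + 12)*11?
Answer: -293497/53 ≈ -5537.7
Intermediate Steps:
y(A, J) = 126 + 11*A (y(A, J) = -6 + (A + 12)*11 = -6 + (12 + A)*11 = -6 + (132 + 11*A) = 126 + 11*A)
m(-371) + y(-515, 500) = -490/(-371) + (126 + 11*(-515)) = -490*(-1/371) + (126 - 5665) = 70/53 - 5539 = -293497/53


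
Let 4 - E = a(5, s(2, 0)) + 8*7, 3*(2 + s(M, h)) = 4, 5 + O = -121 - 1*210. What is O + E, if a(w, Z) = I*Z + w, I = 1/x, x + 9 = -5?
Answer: -8254/21 ≈ -393.05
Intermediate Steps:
x = -14 (x = -9 - 5 = -14)
I = -1/14 (I = 1/(-14) = 1*(-1/14) = -1/14 ≈ -0.071429)
O = -336 (O = -5 + (-121 - 1*210) = -5 + (-121 - 210) = -5 - 331 = -336)
s(M, h) = -2/3 (s(M, h) = -2 + (1/3)*4 = -2 + 4/3 = -2/3)
a(w, Z) = w - Z/14 (a(w, Z) = -Z/14 + w = w - Z/14)
E = -1198/21 (E = 4 - ((5 - 1/14*(-2/3)) + 8*7) = 4 - ((5 + 1/21) + 56) = 4 - (106/21 + 56) = 4 - 1*1282/21 = 4 - 1282/21 = -1198/21 ≈ -57.048)
O + E = -336 - 1198/21 = -8254/21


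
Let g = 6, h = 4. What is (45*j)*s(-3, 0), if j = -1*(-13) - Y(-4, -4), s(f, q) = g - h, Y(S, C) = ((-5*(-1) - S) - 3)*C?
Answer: 3330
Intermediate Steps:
Y(S, C) = C*(2 - S) (Y(S, C) = ((5 - S) - 3)*C = (2 - S)*C = C*(2 - S))
s(f, q) = 2 (s(f, q) = 6 - 1*4 = 6 - 4 = 2)
j = 37 (j = -1*(-13) - (-4)*(2 - 1*(-4)) = 13 - (-4)*(2 + 4) = 13 - (-4)*6 = 13 - 1*(-24) = 13 + 24 = 37)
(45*j)*s(-3, 0) = (45*37)*2 = 1665*2 = 3330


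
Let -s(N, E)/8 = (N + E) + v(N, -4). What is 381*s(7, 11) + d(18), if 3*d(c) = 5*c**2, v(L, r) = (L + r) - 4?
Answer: -51276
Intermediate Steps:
v(L, r) = -4 + L + r
d(c) = 5*c**2/3 (d(c) = (5*c**2)/3 = 5*c**2/3)
s(N, E) = 64 - 16*N - 8*E (s(N, E) = -8*((N + E) + (-4 + N - 4)) = -8*((E + N) + (-8 + N)) = -8*(-8 + E + 2*N) = 64 - 16*N - 8*E)
381*s(7, 11) + d(18) = 381*(64 - 16*7 - 8*11) + (5/3)*18**2 = 381*(64 - 112 - 88) + (5/3)*324 = 381*(-136) + 540 = -51816 + 540 = -51276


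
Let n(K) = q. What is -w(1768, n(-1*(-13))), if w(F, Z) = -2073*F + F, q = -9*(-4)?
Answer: 3663296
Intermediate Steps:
q = 36
n(K) = 36
w(F, Z) = -2072*F
-w(1768, n(-1*(-13))) = -(-2072)*1768 = -1*(-3663296) = 3663296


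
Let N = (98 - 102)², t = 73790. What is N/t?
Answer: 8/36895 ≈ 0.00021683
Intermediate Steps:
N = 16 (N = (-4)² = 16)
N/t = 16/73790 = 16*(1/73790) = 8/36895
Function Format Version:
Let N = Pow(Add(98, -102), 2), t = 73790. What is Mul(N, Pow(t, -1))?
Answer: Rational(8, 36895) ≈ 0.00021683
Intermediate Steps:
N = 16 (N = Pow(-4, 2) = 16)
Mul(N, Pow(t, -1)) = Mul(16, Pow(73790, -1)) = Mul(16, Rational(1, 73790)) = Rational(8, 36895)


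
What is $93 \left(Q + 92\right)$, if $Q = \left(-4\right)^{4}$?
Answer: $32364$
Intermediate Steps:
$Q = 256$
$93 \left(Q + 92\right) = 93 \left(256 + 92\right) = 93 \cdot 348 = 32364$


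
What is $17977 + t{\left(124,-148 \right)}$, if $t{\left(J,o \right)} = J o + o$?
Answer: $-523$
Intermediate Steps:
$t{\left(J,o \right)} = o + J o$
$17977 + t{\left(124,-148 \right)} = 17977 - 148 \left(1 + 124\right) = 17977 - 18500 = -523$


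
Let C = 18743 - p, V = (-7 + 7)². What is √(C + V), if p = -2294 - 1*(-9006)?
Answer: √12031 ≈ 109.69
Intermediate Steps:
p = 6712 (p = -2294 + 9006 = 6712)
V = 0 (V = 0² = 0)
C = 12031 (C = 18743 - 1*6712 = 18743 - 6712 = 12031)
√(C + V) = √(12031 + 0) = √12031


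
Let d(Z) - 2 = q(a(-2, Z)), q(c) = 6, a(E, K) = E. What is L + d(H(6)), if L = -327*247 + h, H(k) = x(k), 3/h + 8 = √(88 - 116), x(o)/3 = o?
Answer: -1857509/23 - 3*I*√7/46 ≈ -80761.0 - 0.17255*I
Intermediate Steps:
x(o) = 3*o
h = 3/(-8 + 2*I*√7) (h = 3/(-8 + √(88 - 116)) = 3/(-8 + √(-28)) = 3/(-8 + 2*I*√7) ≈ -0.26087 - 0.17255*I)
H(k) = 3*k
d(Z) = 8 (d(Z) = 2 + 6 = 8)
L = -1857693/23 - 3*I*√7/46 (L = -327*247 + (-6/23 - 3*I*√7/46) = -80769 + (-6/23 - 3*I*√7/46) = -1857693/23 - 3*I*√7/46 ≈ -80769.0 - 0.17255*I)
L + d(H(6)) = (-1857693/23 - 3*I*√7/46) + 8 = -1857509/23 - 3*I*√7/46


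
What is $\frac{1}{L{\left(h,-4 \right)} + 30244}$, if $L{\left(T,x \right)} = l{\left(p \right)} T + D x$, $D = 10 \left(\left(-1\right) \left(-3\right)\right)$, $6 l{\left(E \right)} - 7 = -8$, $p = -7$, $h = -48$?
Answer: $\frac{1}{30132} \approx 3.3187 \cdot 10^{-5}$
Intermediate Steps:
$l{\left(E \right)} = - \frac{1}{6}$ ($l{\left(E \right)} = \frac{7}{6} + \frac{1}{6} \left(-8\right) = \frac{7}{6} - \frac{4}{3} = - \frac{1}{6}$)
$D = 30$ ($D = 10 \cdot 3 = 30$)
$L{\left(T,x \right)} = 30 x - \frac{T}{6}$ ($L{\left(T,x \right)} = - \frac{T}{6} + 30 x = 30 x - \frac{T}{6}$)
$\frac{1}{L{\left(h,-4 \right)} + 30244} = \frac{1}{\left(30 \left(-4\right) - -8\right) + 30244} = \frac{1}{\left(-120 + 8\right) + 30244} = \frac{1}{-112 + 30244} = \frac{1}{30132}$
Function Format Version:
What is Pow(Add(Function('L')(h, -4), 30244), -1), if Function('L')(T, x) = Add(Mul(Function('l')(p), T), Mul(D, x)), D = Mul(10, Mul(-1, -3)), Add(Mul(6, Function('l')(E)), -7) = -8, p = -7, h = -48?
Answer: Rational(1, 30132) ≈ 3.3187e-5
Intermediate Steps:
Function('l')(E) = Rational(-1, 6) (Function('l')(E) = Add(Rational(7, 6), Mul(Rational(1, 6), -8)) = Add(Rational(7, 6), Rational(-4, 3)) = Rational(-1, 6))
D = 30 (D = Mul(10, 3) = 30)
Function('L')(T, x) = Add(Mul(30, x), Mul(Rational(-1, 6), T)) (Function('L')(T, x) = Add(Mul(Rational(-1, 6), T), Mul(30, x)) = Add(Mul(30, x), Mul(Rational(-1, 6), T)))
Pow(Add(Function('L')(h, -4), 30244), -1) = Pow(Add(Add(Mul(30, -4), Mul(Rational(-1, 6), -48)), 30244), -1) = Pow(Add(Add(-120, 8), 30244), -1) = Pow(Add(-112, 30244), -1) = Pow(30132, -1) = Rational(1, 30132)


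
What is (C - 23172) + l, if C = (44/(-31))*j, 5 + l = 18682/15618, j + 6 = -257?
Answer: -5520009664/242079 ≈ -22803.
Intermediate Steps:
j = -263 (j = -6 - 257 = -263)
l = -29704/7809 (l = -5 + 18682/15618 = -5 + 18682*(1/15618) = -5 + 9341/7809 = -29704/7809 ≈ -3.8038)
C = 11572/31 (C = (44/(-31))*(-263) = (44*(-1/31))*(-263) = -44/31*(-263) = 11572/31 ≈ 373.29)
(C - 23172) + l = (11572/31 - 23172) - 29704/7809 = -706760/31 - 29704/7809 = -5520009664/242079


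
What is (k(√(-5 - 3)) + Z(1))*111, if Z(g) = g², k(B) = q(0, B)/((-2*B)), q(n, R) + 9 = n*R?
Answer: 111 - 999*I*√2/8 ≈ 111.0 - 176.6*I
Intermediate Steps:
q(n, R) = -9 + R*n (q(n, R) = -9 + n*R = -9 + R*n)
k(B) = 9/(2*B) (k(B) = (-9 + B*0)/((-2*B)) = (-9 + 0)*(-1/(2*B)) = -(-9)/(2*B) = 9/(2*B))
(k(√(-5 - 3)) + Z(1))*111 = (9/(2*(√(-5 - 3))) + 1²)*111 = (9/(2*(√(-8))) + 1)*111 = (9/(2*((2*I*√2))) + 1)*111 = (9*(-I*√2/4)/2 + 1)*111 = (-9*I*√2/8 + 1)*111 = (1 - 9*I*√2/8)*111 = 111 - 999*I*√2/8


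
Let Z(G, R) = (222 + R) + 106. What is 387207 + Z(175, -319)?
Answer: 387216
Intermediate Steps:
Z(G, R) = 328 + R
387207 + Z(175, -319) = 387207 + (328 - 319) = 387207 + 9 = 387216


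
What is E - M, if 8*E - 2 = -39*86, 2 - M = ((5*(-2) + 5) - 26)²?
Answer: 540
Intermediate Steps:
M = -959 (M = 2 - ((5*(-2) + 5) - 26)² = 2 - ((-10 + 5) - 26)² = 2 - (-5 - 26)² = 2 - 1*(-31)² = 2 - 1*961 = 2 - 961 = -959)
E = -419 (E = ¼ + (-39*86)/8 = ¼ + (⅛)*(-3354) = ¼ - 1677/4 = -419)
E - M = -419 - 1*(-959) = -419 + 959 = 540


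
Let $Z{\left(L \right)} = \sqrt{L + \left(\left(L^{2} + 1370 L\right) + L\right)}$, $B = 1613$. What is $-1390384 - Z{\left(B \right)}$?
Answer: $-1390384 - \sqrt{4814805} \approx -1.3926 \cdot 10^{6}$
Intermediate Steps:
$Z{\left(L \right)} = \sqrt{L^{2} + 1372 L}$ ($Z{\left(L \right)} = \sqrt{L + \left(L^{2} + 1371 L\right)} = \sqrt{L^{2} + 1372 L}$)
$-1390384 - Z{\left(B \right)} = -1390384 - \sqrt{1613 \left(1372 + 1613\right)} = -1390384 - \sqrt{1613 \cdot 2985} = -1390384 - \sqrt{4814805}$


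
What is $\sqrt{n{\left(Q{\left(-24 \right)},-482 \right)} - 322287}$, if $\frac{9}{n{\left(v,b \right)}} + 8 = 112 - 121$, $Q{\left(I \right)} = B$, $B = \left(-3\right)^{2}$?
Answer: $\frac{2 i \sqrt{23285274}}{17} \approx 567.7 i$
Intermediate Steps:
$B = 9$
$Q{\left(I \right)} = 9$
$n{\left(v,b \right)} = - \frac{9}{17}$ ($n{\left(v,b \right)} = \frac{9}{-8 + \left(112 - 121\right)} = \frac{9}{-8 - 9} = \frac{9}{-17} = 9 \left(- \frac{1}{17}\right) = - \frac{9}{17}$)
$\sqrt{n{\left(Q{\left(-24 \right)},-482 \right)} - 322287} = \sqrt{- \frac{9}{17} - 322287} = \sqrt{- \frac{5478888}{17}} = \frac{2 i \sqrt{23285274}}{17}$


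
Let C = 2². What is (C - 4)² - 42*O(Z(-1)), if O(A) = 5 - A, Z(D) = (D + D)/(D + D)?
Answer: -168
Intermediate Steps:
Z(D) = 1 (Z(D) = (2*D)/((2*D)) = (2*D)*(1/(2*D)) = 1)
C = 4
(C - 4)² - 42*O(Z(-1)) = (4 - 4)² - 42*(5 - 1*1) = 0² - 42*(5 - 1) = 0 - 42*4 = 0 - 168 = -168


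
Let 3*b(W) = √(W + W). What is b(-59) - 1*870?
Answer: -870 + I*√118/3 ≈ -870.0 + 3.6209*I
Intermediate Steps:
b(W) = √2*√W/3 (b(W) = √(W + W)/3 = √(2*W)/3 = (√2*√W)/3 = √2*√W/3)
b(-59) - 1*870 = √2*√(-59)/3 - 1*870 = √2*(I*√59)/3 - 870 = I*√118/3 - 870 = -870 + I*√118/3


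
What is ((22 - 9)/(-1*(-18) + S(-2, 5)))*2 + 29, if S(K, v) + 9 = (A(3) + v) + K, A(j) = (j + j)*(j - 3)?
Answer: 187/6 ≈ 31.167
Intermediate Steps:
A(j) = 2*j*(-3 + j) (A(j) = (2*j)*(-3 + j) = 2*j*(-3 + j))
S(K, v) = -9 + K + v (S(K, v) = -9 + ((2*3*(-3 + 3) + v) + K) = -9 + ((2*3*0 + v) + K) = -9 + ((0 + v) + K) = -9 + (v + K) = -9 + (K + v) = -9 + K + v)
((22 - 9)/(-1*(-18) + S(-2, 5)))*2 + 29 = ((22 - 9)/(-1*(-18) + (-9 - 2 + 5)))*2 + 29 = (13/(18 - 6))*2 + 29 = (13/12)*2 + 29 = 13/6 + 29 = 187/6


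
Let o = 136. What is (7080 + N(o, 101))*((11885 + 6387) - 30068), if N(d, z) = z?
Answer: -84707076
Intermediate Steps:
(7080 + N(o, 101))*((11885 + 6387) - 30068) = (7080 + 101)*((11885 + 6387) - 30068) = 7181*(18272 - 30068) = 7181*(-11796) = -84707076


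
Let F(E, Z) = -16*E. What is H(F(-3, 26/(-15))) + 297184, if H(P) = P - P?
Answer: 297184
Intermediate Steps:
H(P) = 0
H(F(-3, 26/(-15))) + 297184 = 0 + 297184 = 297184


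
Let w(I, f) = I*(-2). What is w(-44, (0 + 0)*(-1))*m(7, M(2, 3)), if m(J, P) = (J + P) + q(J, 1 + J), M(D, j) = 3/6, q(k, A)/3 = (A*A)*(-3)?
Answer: -50028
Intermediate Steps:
q(k, A) = -9*A**2 (q(k, A) = 3*((A*A)*(-3)) = 3*(A**2*(-3)) = 3*(-3*A**2) = -9*A**2)
M(D, j) = 1/2 (M(D, j) = 3*(1/6) = 1/2)
w(I, f) = -2*I
m(J, P) = J + P - 9*(1 + J)**2 (m(J, P) = (J + P) - 9*(1 + J)**2 = J + P - 9*(1 + J)**2)
w(-44, (0 + 0)*(-1))*m(7, M(2, 3)) = (-2*(-44))*(7 + 1/2 - 9*(1 + 7)**2) = 88*(7 + 1/2 - 9*8**2) = 88*(7 + 1/2 - 9*64) = 88*(7 + 1/2 - 576) = 88*(-1137/2) = -50028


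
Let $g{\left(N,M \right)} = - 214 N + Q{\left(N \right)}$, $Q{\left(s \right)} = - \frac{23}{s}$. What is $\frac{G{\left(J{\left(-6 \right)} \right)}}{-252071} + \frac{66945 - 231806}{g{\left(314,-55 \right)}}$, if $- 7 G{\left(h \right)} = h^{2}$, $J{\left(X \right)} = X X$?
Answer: $\frac{91368921372770}{37230122672799} \approx 2.4542$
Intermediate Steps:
$J{\left(X \right)} = X^{2}$
$g{\left(N,M \right)} = - 214 N - \frac{23}{N}$
$G{\left(h \right)} = - \frac{h^{2}}{7}$
$\frac{G{\left(J{\left(-6 \right)} \right)}}{-252071} + \frac{66945 - 231806}{g{\left(314,-55 \right)}} = \frac{\left(- \frac{1}{7}\right) \left(\left(-6\right)^{2}\right)^{2}}{-252071} + \frac{66945 - 231806}{\left(-214\right) 314 - \frac{23}{314}} = - \frac{36^{2}}{7} \left(- \frac{1}{252071}\right) + \frac{66945 - 231806}{-67196 - \frac{23}{314}} = \left(- \frac{1}{7}\right) 1296 \left(- \frac{1}{252071}\right) - \frac{164861}{-67196 - \frac{23}{314}} = \left(- \frac{1296}{7}\right) \left(- \frac{1}{252071}\right) - \frac{164861}{- \frac{21099567}{314}} = \frac{1296}{1764497} - - \frac{51766354}{21099567} = \frac{1296}{1764497} + \frac{51766354}{21099567} = \frac{91368921372770}{37230122672799}$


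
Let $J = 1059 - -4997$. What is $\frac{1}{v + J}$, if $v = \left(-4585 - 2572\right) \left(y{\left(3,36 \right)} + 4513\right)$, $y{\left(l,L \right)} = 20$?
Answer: $- \frac{1}{32436625} \approx -3.0829 \cdot 10^{-8}$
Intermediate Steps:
$J = 6056$ ($J = 1059 + 4997 = 6056$)
$v = -32442681$ ($v = \left(-4585 - 2572\right) \left(20 + 4513\right) = \left(-7157\right) 4533 = -32442681$)
$\frac{1}{v + J} = \frac{1}{-32442681 + 6056} = \frac{1}{-32436625} = - \frac{1}{32436625}$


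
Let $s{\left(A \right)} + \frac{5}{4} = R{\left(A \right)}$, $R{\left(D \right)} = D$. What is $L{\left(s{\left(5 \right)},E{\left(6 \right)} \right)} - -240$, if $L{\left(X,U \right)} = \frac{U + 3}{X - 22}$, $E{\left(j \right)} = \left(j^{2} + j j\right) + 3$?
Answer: $\frac{17208}{73} \approx 235.73$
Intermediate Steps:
$s{\left(A \right)} = - \frac{5}{4} + A$
$E{\left(j \right)} = 3 + 2 j^{2}$ ($E{\left(j \right)} = \left(j^{2} + j^{2}\right) + 3 = 2 j^{2} + 3 = 3 + 2 j^{2}$)
$L{\left(X,U \right)} = \frac{3 + U}{-22 + X}$
$L{\left(s{\left(5 \right)},E{\left(6 \right)} \right)} - -240 = \frac{3 + \left(3 + 2 \cdot 6^{2}\right)}{-22 + \left(- \frac{5}{4} + 5\right)} - -240 = \frac{3 + \left(3 + 2 \cdot 36\right)}{-22 + \frac{15}{4}} + 240 = \frac{3 + \left(3 + 72\right)}{- \frac{73}{4}} + 240 = - \frac{4 \left(3 + 75\right)}{73} + 240 = \left(- \frac{4}{73}\right) 78 + 240 = - \frac{312}{73} + 240 = \frac{17208}{73}$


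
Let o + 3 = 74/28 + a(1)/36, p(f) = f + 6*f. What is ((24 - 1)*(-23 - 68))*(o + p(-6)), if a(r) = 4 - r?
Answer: 1061749/12 ≈ 88479.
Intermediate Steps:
p(f) = 7*f
o = -23/84 (o = -3 + (74/28 + (4 - 1*1)/36) = -3 + (74*(1/28) + (4 - 1)*(1/36)) = -3 + (37/14 + 3*(1/36)) = -3 + (37/14 + 1/12) = -3 + 229/84 = -23/84 ≈ -0.27381)
((24 - 1)*(-23 - 68))*(o + p(-6)) = ((24 - 1)*(-23 - 68))*(-23/84 + 7*(-6)) = (23*(-91))*(-23/84 - 42) = -2093*(-3551/84) = 1061749/12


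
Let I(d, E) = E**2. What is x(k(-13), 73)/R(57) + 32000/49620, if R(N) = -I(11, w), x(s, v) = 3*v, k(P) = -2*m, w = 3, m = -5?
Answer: -58771/2481 ≈ -23.688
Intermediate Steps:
k(P) = 10 (k(P) = -2*(-5) = 10)
R(N) = -9 (R(N) = -1*3**2 = -1*9 = -9)
x(k(-13), 73)/R(57) + 32000/49620 = (3*73)/(-9) + 32000/49620 = 219*(-1/9) + 32000*(1/49620) = -73/3 + 1600/2481 = -58771/2481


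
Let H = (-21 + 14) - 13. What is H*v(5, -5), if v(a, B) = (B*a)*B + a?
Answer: -2600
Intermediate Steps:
v(a, B) = a + a*B² (v(a, B) = a*B² + a = a + a*B²)
H = -20 (H = -7 - 13 = -20)
H*v(5, -5) = -100*(1 + (-5)²) = -100*(1 + 25) = -100*26 = -20*130 = -2600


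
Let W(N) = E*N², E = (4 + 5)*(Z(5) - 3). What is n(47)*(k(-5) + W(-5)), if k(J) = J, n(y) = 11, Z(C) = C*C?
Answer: 54395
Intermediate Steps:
Z(C) = C²
E = 198 (E = (4 + 5)*(5² - 3) = 9*(25 - 3) = 9*22 = 198)
W(N) = 198*N²
n(47)*(k(-5) + W(-5)) = 11*(-5 + 198*(-5)²) = 11*(-5 + 198*25) = 11*(-5 + 4950) = 11*4945 = 54395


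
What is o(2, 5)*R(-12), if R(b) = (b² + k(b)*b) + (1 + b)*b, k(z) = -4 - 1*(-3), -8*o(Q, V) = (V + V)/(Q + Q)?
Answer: -90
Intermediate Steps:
o(Q, V) = -V/(8*Q) (o(Q, V) = -(V + V)/(8*(Q + Q)) = -2*V/(8*(2*Q)) = -2*V*1/(2*Q)/8 = -V/(8*Q))
k(z) = -1 (k(z) = -4 + 3 = -1)
R(b) = b² - b + b*(1 + b) (R(b) = (b² - b) + (1 + b)*b = (b² - b) + b*(1 + b) = b² - b + b*(1 + b))
o(2, 5)*R(-12) = (-⅛*5/2)*(2*(-12)²) = (-⅛*5*½)*(2*144) = -5/16*288 = -90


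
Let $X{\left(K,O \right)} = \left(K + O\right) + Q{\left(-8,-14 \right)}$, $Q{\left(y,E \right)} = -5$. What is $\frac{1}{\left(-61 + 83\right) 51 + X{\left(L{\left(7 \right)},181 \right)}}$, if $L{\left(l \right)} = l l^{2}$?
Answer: $\frac{1}{1641} \approx 0.00060938$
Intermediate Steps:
$L{\left(l \right)} = l^{3}$
$X{\left(K,O \right)} = -5 + K + O$ ($X{\left(K,O \right)} = \left(K + O\right) - 5 = -5 + K + O$)
$\frac{1}{\left(-61 + 83\right) 51 + X{\left(L{\left(7 \right)},181 \right)}} = \frac{1}{\left(-61 + 83\right) 51 + \left(-5 + 7^{3} + 181\right)} = \frac{1}{22 \cdot 51 + \left(-5 + 343 + 181\right)} = \frac{1}{1122 + 519} = \frac{1}{1641}$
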